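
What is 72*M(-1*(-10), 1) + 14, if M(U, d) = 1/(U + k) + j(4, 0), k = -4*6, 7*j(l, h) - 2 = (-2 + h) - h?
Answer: 62/7 ≈ 8.8571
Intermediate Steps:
j(l, h) = 0 (j(l, h) = 2/7 + ((-2 + h) - h)/7 = 2/7 + (⅐)*(-2) = 2/7 - 2/7 = 0)
k = -24
M(U, d) = 1/(-24 + U) (M(U, d) = 1/(U - 24) + 0 = 1/(-24 + U) + 0 = 1/(-24 + U))
72*M(-1*(-10), 1) + 14 = 72/(-24 - 1*(-10)) + 14 = 72/(-24 + 10) + 14 = 72/(-14) + 14 = 72*(-1/14) + 14 = -36/7 + 14 = 62/7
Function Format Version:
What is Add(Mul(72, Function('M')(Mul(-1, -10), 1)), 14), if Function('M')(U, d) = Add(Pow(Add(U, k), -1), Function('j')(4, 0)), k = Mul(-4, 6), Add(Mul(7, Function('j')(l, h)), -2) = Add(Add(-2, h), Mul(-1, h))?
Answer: Rational(62, 7) ≈ 8.8571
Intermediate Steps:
Function('j')(l, h) = 0 (Function('j')(l, h) = Add(Rational(2, 7), Mul(Rational(1, 7), Add(Add(-2, h), Mul(-1, h)))) = Add(Rational(2, 7), Mul(Rational(1, 7), -2)) = Add(Rational(2, 7), Rational(-2, 7)) = 0)
k = -24
Function('M')(U, d) = Pow(Add(-24, U), -1) (Function('M')(U, d) = Add(Pow(Add(U, -24), -1), 0) = Add(Pow(Add(-24, U), -1), 0) = Pow(Add(-24, U), -1))
Add(Mul(72, Function('M')(Mul(-1, -10), 1)), 14) = Add(Mul(72, Pow(Add(-24, Mul(-1, -10)), -1)), 14) = Add(Mul(72, Pow(Add(-24, 10), -1)), 14) = Add(Mul(72, Pow(-14, -1)), 14) = Add(Mul(72, Rational(-1, 14)), 14) = Add(Rational(-36, 7), 14) = Rational(62, 7)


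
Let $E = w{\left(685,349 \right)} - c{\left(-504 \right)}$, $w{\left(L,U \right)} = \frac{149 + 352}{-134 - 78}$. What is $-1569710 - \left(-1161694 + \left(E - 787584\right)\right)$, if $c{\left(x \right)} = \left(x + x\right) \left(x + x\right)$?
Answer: $\frac{295874485}{212} \approx 1.3956 \cdot 10^{6}$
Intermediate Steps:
$w{\left(L,U \right)} = - \frac{501}{212}$ ($w{\left(L,U \right)} = \frac{501}{-212} = 501 \left(- \frac{1}{212}\right) = - \frac{501}{212}$)
$c{\left(x \right)} = 4 x^{2}$ ($c{\left(x \right)} = 2 x 2 x = 4 x^{2}$)
$E = - \frac{215406069}{212}$ ($E = - \frac{501}{212} - 4 \left(-504\right)^{2} = - \frac{501}{212} - 4 \cdot 254016 = - \frac{501}{212} - 1016064 = - \frac{215406069}{212} \approx -1.0161 \cdot 10^{6}$)
$-1569710 - \left(-1161694 + \left(E - 787584\right)\right) = -1569710 - \left(-1161694 - \frac{382373877}{212}\right) = -1569710 - - \frac{628653005}{212} = -1569710 + \frac{628653005}{212} = \frac{295874485}{212}$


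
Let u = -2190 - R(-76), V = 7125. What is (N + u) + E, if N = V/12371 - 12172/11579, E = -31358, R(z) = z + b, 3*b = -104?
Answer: -14369277206719/429731427 ≈ -33438.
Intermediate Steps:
b = -104/3 (b = (⅓)*(-104) = -104/3 ≈ -34.667)
R(z) = -104/3 + z (R(z) = z - 104/3 = -104/3 + z)
N = -68079437/143243809 (N = 7125/12371 - 12172/11579 = -68079437/143243809 ≈ -0.47527)
u = -6238/3 (u = -2190 - (-104/3 - 76) = -2190 - 1*(-332/3) = -2190 + 332/3 = -6238/3 ≈ -2079.3)
(N + u) + E = (-68079437/143243809 - 6238/3) - 31358 = -893759118853/429731427 - 31358 = -14369277206719/429731427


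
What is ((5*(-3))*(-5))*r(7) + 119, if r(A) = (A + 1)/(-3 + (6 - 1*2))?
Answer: 719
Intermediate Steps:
r(A) = 1 + A (r(A) = (1 + A)/(-3 + (6 - 2)) = (1 + A)/(-3 + 4) = (1 + A)/1 = (1 + A)*1 = 1 + A)
((5*(-3))*(-5))*r(7) + 119 = ((5*(-3))*(-5))*(1 + 7) + 119 = -15*(-5)*8 + 119 = 75*8 + 119 = 600 + 119 = 719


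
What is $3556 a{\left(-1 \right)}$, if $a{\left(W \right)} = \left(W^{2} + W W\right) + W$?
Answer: $3556$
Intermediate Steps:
$a{\left(W \right)} = W + 2 W^{2}$ ($a{\left(W \right)} = \left(W^{2} + W^{2}\right) + W = 2 W^{2} + W = W + 2 W^{2}$)
$3556 a{\left(-1 \right)} = 3556 \left(- (1 + 2 \left(-1\right))\right) = 3556 \left(- (1 - 2)\right) = 3556 \left(\left(-1\right) \left(-1\right)\right) = 3556 \cdot 1 = 3556$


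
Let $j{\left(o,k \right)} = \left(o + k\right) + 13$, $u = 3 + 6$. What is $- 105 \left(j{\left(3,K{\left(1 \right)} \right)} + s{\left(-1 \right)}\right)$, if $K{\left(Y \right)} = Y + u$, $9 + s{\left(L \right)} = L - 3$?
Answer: $-1365$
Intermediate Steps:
$u = 9$
$s{\left(L \right)} = -12 + L$ ($s{\left(L \right)} = -9 + \left(L - 3\right) = -9 + \left(-3 + L\right) = -12 + L$)
$K{\left(Y \right)} = 9 + Y$ ($K{\left(Y \right)} = Y + 9 = 9 + Y$)
$j{\left(o,k \right)} = 13 + k + o$ ($j{\left(o,k \right)} = \left(k + o\right) + 13 = 13 + k + o$)
$- 105 \left(j{\left(3,K{\left(1 \right)} \right)} + s{\left(-1 \right)}\right) = - 105 \left(\left(13 + \left(9 + 1\right) + 3\right) - 13\right) = - 105 \left(\left(13 + 10 + 3\right) - 13\right) = - 105 \left(26 - 13\right) = \left(-105\right) 13 = -1365$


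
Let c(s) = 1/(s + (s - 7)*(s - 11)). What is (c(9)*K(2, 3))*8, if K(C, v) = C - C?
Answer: 0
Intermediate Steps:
c(s) = 1/(s + (-11 + s)*(-7 + s)) (c(s) = 1/(s + (-7 + s)*(-11 + s)) = 1/(s + (-11 + s)*(-7 + s)))
K(C, v) = 0
(c(9)*K(2, 3))*8 = (0/(77 + 9² - 17*9))*8 = (0/(77 + 81 - 153))*8 = (0/5)*8 = ((⅕)*0)*8 = 0*8 = 0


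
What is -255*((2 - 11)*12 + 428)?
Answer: -81600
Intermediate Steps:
-255*((2 - 11)*12 + 428) = -255*(-9*12 + 428) = -255*(-108 + 428) = -255*320 = -81600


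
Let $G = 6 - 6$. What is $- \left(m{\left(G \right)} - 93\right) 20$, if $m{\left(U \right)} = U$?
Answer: $1860$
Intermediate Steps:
$G = 0$
$- \left(m{\left(G \right)} - 93\right) 20 = - \left(0 - 93\right) 20 = - \left(-93\right) 20 = \left(-1\right) \left(-1860\right) = 1860$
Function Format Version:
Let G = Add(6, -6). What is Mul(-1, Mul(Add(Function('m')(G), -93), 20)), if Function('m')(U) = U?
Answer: 1860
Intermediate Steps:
G = 0
Mul(-1, Mul(Add(Function('m')(G), -93), 20)) = Mul(-1, Mul(Add(0, -93), 20)) = Mul(-1, Mul(-93, 20)) = Mul(-1, -1860) = 1860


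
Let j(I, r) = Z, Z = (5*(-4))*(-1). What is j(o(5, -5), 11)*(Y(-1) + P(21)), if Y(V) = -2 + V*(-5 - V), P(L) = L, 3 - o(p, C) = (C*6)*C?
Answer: 460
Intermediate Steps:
o(p, C) = 3 - 6*C² (o(p, C) = 3 - C*6*C = 3 - 6*C*C = 3 - 6*C²)
Z = 20 (Z = -20*(-1) = 20)
j(I, r) = 20
j(o(5, -5), 11)*(Y(-1) + P(21)) = 20*((-2 - 1*(-1)² - 5*(-1)) + 21) = 20*((-2 - 1*1 + 5) + 21) = 20*((-2 - 1 + 5) + 21) = 20*(2 + 21) = 20*23 = 460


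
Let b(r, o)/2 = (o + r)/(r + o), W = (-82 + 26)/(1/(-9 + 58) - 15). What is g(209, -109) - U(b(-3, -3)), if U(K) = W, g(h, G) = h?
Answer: 75331/367 ≈ 205.26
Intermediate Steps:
W = 1372/367 (W = -56/(1/49 - 15) = -56/(-734/49) = -56*(-49/734) = 1372/367 ≈ 3.7384)
b(r, o) = 2 (b(r, o) = 2*((o + r)/(r + o)) = 2*((o + r)/(o + r)) = 2*1 = 2)
U(K) = 1372/367
g(209, -109) - U(b(-3, -3)) = 209 - 1*1372/367 = 209 - 1372/367 = 75331/367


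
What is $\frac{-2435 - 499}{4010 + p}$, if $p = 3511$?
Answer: $- \frac{978}{2507} \approx -0.39011$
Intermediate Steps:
$\frac{-2435 - 499}{4010 + p} = \frac{-2435 - 499}{4010 + 3511} = - \frac{2934}{7521} = \left(-2934\right) \frac{1}{7521} = - \frac{978}{2507}$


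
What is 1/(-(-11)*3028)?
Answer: 1/33308 ≈ 3.0023e-5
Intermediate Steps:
1/(-(-11)*3028) = 1/(-1*(-33308)) = 1/33308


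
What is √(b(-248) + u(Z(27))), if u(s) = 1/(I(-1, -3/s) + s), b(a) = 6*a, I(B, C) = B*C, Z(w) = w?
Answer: I*√22146843/122 ≈ 38.574*I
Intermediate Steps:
u(s) = 1/(s + 3/s) (u(s) = 1/(-(-3)/s + s) = 1/(3/s + s) = 1/(s + 3/s))
√(b(-248) + u(Z(27))) = √(6*(-248) + 27/(3 + 27²)) = √(-1488 + 27/(3 + 729)) = √(-1488 + 27/732) = √(-1488 + 27*(1/732)) = √(-1488 + 9/244) = √(-363063/244) = I*√22146843/122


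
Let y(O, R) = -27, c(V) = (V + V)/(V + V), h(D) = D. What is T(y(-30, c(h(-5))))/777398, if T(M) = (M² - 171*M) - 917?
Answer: 4429/777398 ≈ 0.0056972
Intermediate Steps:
c(V) = 1 (c(V) = (2*V)/((2*V)) = (2*V)*(1/(2*V)) = 1)
T(M) = -917 + M² - 171*M
T(y(-30, c(h(-5))))/777398 = (-917 + (-27)² - 171*(-27))/777398 = (-917 + 729 + 4617)*(1/777398) = 4429*(1/777398) = 4429/777398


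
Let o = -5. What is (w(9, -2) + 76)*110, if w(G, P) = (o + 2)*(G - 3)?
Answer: 6380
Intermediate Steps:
w(G, P) = 9 - 3*G (w(G, P) = (-5 + 2)*(G - 3) = -3*(-3 + G) = 9 - 3*G)
(w(9, -2) + 76)*110 = ((9 - 3*9) + 76)*110 = ((9 - 27) + 76)*110 = (-18 + 76)*110 = 58*110 = 6380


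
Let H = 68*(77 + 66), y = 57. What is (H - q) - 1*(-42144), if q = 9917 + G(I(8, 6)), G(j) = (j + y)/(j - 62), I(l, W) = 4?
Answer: 2433219/58 ≈ 41952.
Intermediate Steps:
G(j) = (57 + j)/(-62 + j) (G(j) = (j + 57)/(j - 62) = (57 + j)/(-62 + j))
q = 575125/58 (q = 9917 + (57 + 4)/(-62 + 4) = 9917 + 61/(-58) = 9917 - 1/58*61 = 9917 - 61/58 = 575125/58 ≈ 9916.0)
H = 9724 (H = 68*143 = 9724)
(H - q) - 1*(-42144) = (9724 - 1*575125/58) - 1*(-42144) = (9724 - 575125/58) + 42144 = -11133/58 + 42144 = 2433219/58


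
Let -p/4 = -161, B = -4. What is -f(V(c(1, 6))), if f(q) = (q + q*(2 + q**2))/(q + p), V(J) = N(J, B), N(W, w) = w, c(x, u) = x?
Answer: 19/160 ≈ 0.11875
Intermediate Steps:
p = 644 (p = -4*(-161) = 644)
V(J) = -4
f(q) = (q + q*(2 + q**2))/(644 + q) (f(q) = (q + q*(2 + q**2))/(q + 644) = (q + q*(2 + q**2))/(644 + q))
-f(V(c(1, 6))) = -(-4)*(3 + (-4)**2)/(644 - 4) = -(-4)*(3 + 16)/640 = -(-4)*19/640 = -1*(-19/160) = 19/160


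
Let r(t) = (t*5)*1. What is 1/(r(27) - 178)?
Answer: -1/43 ≈ -0.023256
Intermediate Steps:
r(t) = 5*t (r(t) = (5*t)*1 = 5*t)
1/(r(27) - 178) = 1/(5*27 - 178) = 1/(135 - 178) = 1/(-43) = -1/43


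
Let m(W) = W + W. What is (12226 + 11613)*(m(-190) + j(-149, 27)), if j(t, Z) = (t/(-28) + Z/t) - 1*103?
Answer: -47526169409/4172 ≈ -1.1392e+7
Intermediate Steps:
m(W) = 2*W
j(t, Z) = -103 - t/28 + Z/t (j(t, Z) = (t*(-1/28) + Z/t) - 103 = (-t/28 + Z/t) - 103 = -103 - t/28 + Z/t)
(12226 + 11613)*(m(-190) + j(-149, 27)) = (12226 + 11613)*(2*(-190) + (-103 - 1/28*(-149) + 27/(-149))) = 23839*(-380 + (-103 + 149/28 + 27*(-1/149))) = 23839*(-380 + (-103 + 149/28 - 27/149)) = 23839*(-380 - 408271/4172) = 23839*(-1993631/4172) = -47526169409/4172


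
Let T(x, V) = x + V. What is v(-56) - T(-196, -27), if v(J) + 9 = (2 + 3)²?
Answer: 239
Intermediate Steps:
T(x, V) = V + x
v(J) = 16 (v(J) = -9 + (2 + 3)² = -9 + 5² = -9 + 25 = 16)
v(-56) - T(-196, -27) = 16 - (-27 - 196) = 16 - 1*(-223) = 16 + 223 = 239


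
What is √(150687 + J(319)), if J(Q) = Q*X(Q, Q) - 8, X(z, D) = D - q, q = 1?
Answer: √252121 ≈ 502.12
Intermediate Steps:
X(z, D) = -1 + D (X(z, D) = D - 1*1 = D - 1 = -1 + D)
J(Q) = -8 + Q*(-1 + Q) (J(Q) = Q*(-1 + Q) - 8 = -8 + Q*(-1 + Q))
√(150687 + J(319)) = √(150687 + (-8 + 319*(-1 + 319))) = √(150687 + (-8 + 319*318)) = √(150687 + (-8 + 101442)) = √(150687 + 101434) = √252121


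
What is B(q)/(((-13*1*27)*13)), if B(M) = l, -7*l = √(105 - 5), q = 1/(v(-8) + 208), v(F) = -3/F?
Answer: 10/31941 ≈ 0.00031308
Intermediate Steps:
q = 8/1667 (q = 1/(-3/(-8) + 208) = 1/(-3*(-⅛) + 208) = 1/(3/8 + 208) = 1/(1667/8) = 8/1667 ≈ 0.0047990)
l = -10/7 (l = -√(105 - 5)/7 = -√100/7 = -⅐*10 = -10/7 ≈ -1.4286)
B(M) = -10/7
B(q)/(((-13*1*27)*13)) = -10/(7*((-13*1*27)*13)) = -10/(7*(-13*27*13)) = -10/(7*((-351*13))) = -10/7/(-4563) = -10/7*(-1/4563) = 10/31941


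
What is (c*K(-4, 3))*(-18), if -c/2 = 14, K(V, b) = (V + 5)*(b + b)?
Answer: 3024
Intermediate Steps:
K(V, b) = 2*b*(5 + V) (K(V, b) = (5 + V)*(2*b) = 2*b*(5 + V))
c = -28 (c = -2*14 = -28)
(c*K(-4, 3))*(-18) = -56*3*(5 - 4)*(-18) = -56*3*(-18) = -28*6*(-18) = -168*(-18) = 3024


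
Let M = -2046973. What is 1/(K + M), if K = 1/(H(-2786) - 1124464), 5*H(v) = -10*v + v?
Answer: -5597246/11457411436363 ≈ -4.8853e-7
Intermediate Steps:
H(v) = -9*v/5 (H(v) = (-10*v + v)/5 = (-9*v)/5 = -9*v/5)
K = -5/5597246 (K = 1/(-9/5*(-2786) - 1124464) = 1/(25074/5 - 1124464) = 1/(-5597246/5) = -5/5597246 ≈ -8.9330e-7)
1/(K + M) = 1/(-5/5597246 - 2046973) = 1/(-11457411436363/5597246) = -5597246/11457411436363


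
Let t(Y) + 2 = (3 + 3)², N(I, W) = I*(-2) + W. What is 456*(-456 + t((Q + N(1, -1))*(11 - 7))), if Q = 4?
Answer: -192432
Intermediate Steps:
N(I, W) = W - 2*I (N(I, W) = -2*I + W = W - 2*I)
t(Y) = 34 (t(Y) = -2 + (3 + 3)² = -2 + 6² = -2 + 36 = 34)
456*(-456 + t((Q + N(1, -1))*(11 - 7))) = 456*(-456 + 34) = 456*(-422) = -192432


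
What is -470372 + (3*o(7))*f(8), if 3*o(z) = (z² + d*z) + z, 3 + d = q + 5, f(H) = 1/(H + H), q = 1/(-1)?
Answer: -7525889/16 ≈ -4.7037e+5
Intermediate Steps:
q = -1
f(H) = 1/(2*H)
d = 1 (d = -3 + (-1 + 5) = -3 + 4 = 1)
o(z) = z²/3 + 2*z/3 (o(z) = ((z² + 1*z) + z)/3 = ((z² + z) + z)/3 = ((z + z²) + z)/3 = (z² + 2*z)/3 = z²/3 + 2*z/3)
-470372 + (3*o(7))*f(8) = -470372 + (3*((⅓)*7*(2 + 7)))*((½)/8) = -470372 + (3*((⅓)*7*9))*((½)*(⅛)) = -470372 + (3*21)*(1/16) = -470372 + 63*(1/16) = -470372 + 63/16 = -7525889/16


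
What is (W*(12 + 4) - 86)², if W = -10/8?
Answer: 11236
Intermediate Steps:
W = -5/4 (W = -10*⅛ = -5/4 ≈ -1.2500)
(W*(12 + 4) - 86)² = (-5*(12 + 4)/4 - 86)² = (-5/4*16 - 86)² = (-20 - 86)² = (-106)² = 11236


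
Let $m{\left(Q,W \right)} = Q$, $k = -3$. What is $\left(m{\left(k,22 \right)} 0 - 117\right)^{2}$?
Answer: $13689$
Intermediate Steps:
$\left(m{\left(k,22 \right)} 0 - 117\right)^{2} = \left(\left(-3\right) 0 - 117\right)^{2} = \left(0 - 117\right)^{2} = \left(-117\right)^{2} = 13689$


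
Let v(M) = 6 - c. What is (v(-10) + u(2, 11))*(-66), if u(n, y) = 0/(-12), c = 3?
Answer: -198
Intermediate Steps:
u(n, y) = 0 (u(n, y) = 0*(-1/12) = 0)
v(M) = 3 (v(M) = 6 - 1*3 = 6 - 3 = 3)
(v(-10) + u(2, 11))*(-66) = (3 + 0)*(-66) = 3*(-66) = -198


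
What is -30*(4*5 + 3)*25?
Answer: -17250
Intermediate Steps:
-30*(4*5 + 3)*25 = -30*(20 + 3)*25 = -30*23*25 = -690*25 = -17250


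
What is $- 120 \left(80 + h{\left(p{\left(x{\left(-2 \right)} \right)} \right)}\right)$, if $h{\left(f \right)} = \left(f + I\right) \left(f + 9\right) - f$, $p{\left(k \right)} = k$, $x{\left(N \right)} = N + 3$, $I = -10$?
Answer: $1320$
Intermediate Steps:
$x{\left(N \right)} = 3 + N$
$h{\left(f \right)} = - f + \left(-10 + f\right) \left(9 + f\right)$ ($h{\left(f \right)} = \left(f - 10\right) \left(f + 9\right) - f = \left(-10 + f\right) \left(9 + f\right) - f = - f + \left(-10 + f\right) \left(9 + f\right)$)
$- 120 \left(80 + h{\left(p{\left(x{\left(-2 \right)} \right)} \right)}\right) = - 120 \left(80 - \left(90 - \left(3 - 2\right)^{2} + 2 \left(3 - 2\right)\right)\right) = - 120 \left(80 - \left(92 - 1\right)\right) = - 120 \left(80 - 91\right) = \left(-120\right) \left(-11\right) = 1320$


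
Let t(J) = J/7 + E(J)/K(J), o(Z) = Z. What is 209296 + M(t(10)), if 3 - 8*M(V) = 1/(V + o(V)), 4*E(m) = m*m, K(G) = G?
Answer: 46045199/220 ≈ 2.0930e+5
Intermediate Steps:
E(m) = m**2/4 (E(m) = (m*m)/4 = m**2/4)
t(J) = 11*J/28 (t(J) = J/7 + (J**2/4)/J = J*(1/7) + J/4 = J/7 + J/4 = 11*J/28)
M(V) = 3/8 - 1/(16*V) (M(V) = 3/8 - 1/(8*(V + V)) = 3/8 - 1/(2*V)/8 = 3/8 - 1/(16*V))
209296 + M(t(10)) = 209296 + (-1 + 6*((11/28)*10))/(16*(((11/28)*10))) = 209296 + (-1 + 6*(55/14))/(16*(55/14)) = 209296 + (1/16)*(14/55)*(-1 + 165/7) = 209296 + (1/16)*(14/55)*(158/7) = 209296 + 79/220 = 46045199/220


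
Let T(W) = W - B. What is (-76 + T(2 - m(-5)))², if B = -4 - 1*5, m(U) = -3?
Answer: 3844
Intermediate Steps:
B = -9 (B = -4 - 5 = -9)
T(W) = 9 + W (T(W) = W - 1*(-9) = W + 9 = 9 + W)
(-76 + T(2 - m(-5)))² = (-76 + (9 + (2 - 1*(-3))))² = (-76 + (9 + (2 + 3)))² = (-76 + (9 + 5))² = (-76 + 14)² = (-62)² = 3844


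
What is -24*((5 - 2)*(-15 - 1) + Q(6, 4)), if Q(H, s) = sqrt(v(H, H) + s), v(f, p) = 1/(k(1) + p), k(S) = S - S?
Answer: 1152 - 20*sqrt(6) ≈ 1103.0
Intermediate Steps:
k(S) = 0
v(f, p) = 1/p (v(f, p) = 1/(0 + p) = 1/p)
Q(H, s) = sqrt(s + 1/H) (Q(H, s) = sqrt(1/H + s) = sqrt(s + 1/H))
-24*((5 - 2)*(-15 - 1) + Q(6, 4)) = -24*((5 - 2)*(-15 - 1) + sqrt(4 + 1/6)) = -24*(3*(-16) + sqrt(4 + 1/6)) = -24*(-48 + sqrt(25/6)) = -24*(-48 + 5*sqrt(6)/6) = 1152 - 20*sqrt(6)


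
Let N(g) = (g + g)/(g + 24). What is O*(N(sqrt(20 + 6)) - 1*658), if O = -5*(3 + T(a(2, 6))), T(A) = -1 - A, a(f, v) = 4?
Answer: -361952/55 + 48*sqrt(26)/55 ≈ -6576.5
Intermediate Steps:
O = 10 (O = -5*(3 + (-1 - 1*4)) = -5*(3 + (-1 - 4)) = -5*(3 - 5) = -5*(-2) = 10)
N(g) = 2*g/(24 + g) (N(g) = (2*g)/(24 + g) = 2*g/(24 + g))
O*(N(sqrt(20 + 6)) - 1*658) = 10*(2*sqrt(20 + 6)/(24 + sqrt(20 + 6)) - 1*658) = 10*(2*sqrt(26)/(24 + sqrt(26)) - 658) = 10*(-658 + 2*sqrt(26)/(24 + sqrt(26))) = -6580 + 20*sqrt(26)/(24 + sqrt(26))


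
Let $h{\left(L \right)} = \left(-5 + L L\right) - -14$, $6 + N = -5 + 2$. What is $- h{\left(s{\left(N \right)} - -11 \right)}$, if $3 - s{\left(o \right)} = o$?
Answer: $-538$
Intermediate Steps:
$N = -9$ ($N = -6 + \left(-5 + 2\right) = -6 - 3 = -9$)
$s{\left(o \right)} = 3 - o$
$h{\left(L \right)} = 9 + L^{2}$ ($h{\left(L \right)} = \left(-5 + L^{2}\right) + 14 = 9 + L^{2}$)
$- h{\left(s{\left(N \right)} - -11 \right)} = - (9 + \left(\left(3 - -9\right) - -11\right)^{2}) = - (9 + \left(\left(3 + 9\right) + 11\right)^{2}) = - (9 + \left(12 + 11\right)^{2}) = - (9 + 23^{2}) = - (9 + 529) = \left(-1\right) 538 = -538$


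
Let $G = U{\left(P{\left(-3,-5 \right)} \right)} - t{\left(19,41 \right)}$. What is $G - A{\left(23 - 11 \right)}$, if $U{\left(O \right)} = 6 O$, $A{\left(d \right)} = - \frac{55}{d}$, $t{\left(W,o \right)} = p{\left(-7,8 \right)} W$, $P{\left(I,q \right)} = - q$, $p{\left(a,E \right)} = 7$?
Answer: $- \frac{1181}{12} \approx -98.417$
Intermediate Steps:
$t{\left(W,o \right)} = 7 W$
$G = -103$ ($G = 6 \left(\left(-1\right) \left(-5\right)\right) - 7 \cdot 19 = 6 \cdot 5 - 133 = 30 - 133 = -103$)
$G - A{\left(23 - 11 \right)} = -103 - - \frac{55}{23 - 11} = -103 - - \frac{55}{12} = -103 + \frac{55}{12} = - \frac{1181}{12}$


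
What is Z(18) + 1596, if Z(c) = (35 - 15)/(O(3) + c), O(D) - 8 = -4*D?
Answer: 11182/7 ≈ 1597.4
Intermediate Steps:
O(D) = 8 - 4*D
Z(c) = 20/(-4 + c) (Z(c) = (35 - 15)/((8 - 4*3) + c) = 20/((8 - 12) + c) = 20/(-4 + c))
Z(18) + 1596 = 20/(-4 + 18) + 1596 = 20/14 + 1596 = 20*(1/14) + 1596 = 10/7 + 1596 = 11182/7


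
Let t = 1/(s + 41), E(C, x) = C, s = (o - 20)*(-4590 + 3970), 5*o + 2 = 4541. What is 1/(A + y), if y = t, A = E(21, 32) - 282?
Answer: -550395/143653096 ≈ -0.0038314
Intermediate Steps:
o = 4539/5 (o = -⅖ + (⅕)*4541 = -⅖ + 4541/5 = 4539/5 ≈ 907.80)
s = -550436 (s = (4539/5 - 20)*(-4590 + 3970) = (4439/5)*(-620) = -550436)
A = -261 (A = 21 - 282 = -261)
t = -1/550395 (t = 1/(-550436 + 41) = 1/(-550395) = -1/550395 ≈ -1.8169e-6)
y = -1/550395 ≈ -1.8169e-6
1/(A + y) = 1/(-261 - 1/550395) = 1/(-143653096/550395) = -550395/143653096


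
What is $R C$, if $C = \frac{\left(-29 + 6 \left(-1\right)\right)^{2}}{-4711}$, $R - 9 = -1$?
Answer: $- \frac{1400}{673} \approx -2.0802$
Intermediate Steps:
$R = 8$ ($R = 9 - 1 = 8$)
$C = - \frac{175}{673}$ ($C = \left(-29 - 6\right)^{2} \left(- \frac{1}{4711}\right) = \left(-35\right)^{2} \left(- \frac{1}{4711}\right) = 1225 \left(- \frac{1}{4711}\right) = - \frac{175}{673} \approx -0.26003$)
$R C = 8 \left(- \frac{175}{673}\right) = - \frac{1400}{673}$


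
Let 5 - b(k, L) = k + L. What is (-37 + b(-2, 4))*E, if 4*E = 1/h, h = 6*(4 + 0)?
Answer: -17/48 ≈ -0.35417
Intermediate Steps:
b(k, L) = 5 - L - k (b(k, L) = 5 - (k + L) = 5 - (L + k) = 5 + (-L - k) = 5 - L - k)
h = 24 (h = 6*4 = 24)
E = 1/96 (E = (¼)/24 = (¼)*(1/24) = 1/96 ≈ 0.010417)
(-37 + b(-2, 4))*E = (-37 + (5 - 1*4 - 1*(-2)))*(1/96) = (-37 + (5 - 4 + 2))*(1/96) = (-37 + 3)*(1/96) = -34*1/96 = -17/48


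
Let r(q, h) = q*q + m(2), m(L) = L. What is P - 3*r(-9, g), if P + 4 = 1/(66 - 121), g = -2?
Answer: -13916/55 ≈ -253.02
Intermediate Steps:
P = -221/55 (P = -4 + 1/(66 - 121) = -4 + 1/(-55) = -4 - 1/55 = -221/55 ≈ -4.0182)
r(q, h) = 2 + q² (r(q, h) = q*q + 2 = q² + 2 = 2 + q²)
P - 3*r(-9, g) = -221/55 - 3*(2 + (-9)²) = -221/55 - 3*(2 + 81) = -221/55 - 3*83 = -221/55 - 249 = -13916/55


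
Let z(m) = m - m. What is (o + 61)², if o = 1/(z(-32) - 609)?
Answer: 1379973904/370881 ≈ 3720.8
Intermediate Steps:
z(m) = 0
o = -1/609 (o = 1/(0 - 609) = 1/(-609) = -1/609 ≈ -0.0016420)
(o + 61)² = (-1/609 + 61)² = (37148/609)² = 1379973904/370881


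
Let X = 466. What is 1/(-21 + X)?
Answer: 1/445 ≈ 0.0022472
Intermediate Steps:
1/(-21 + X) = 1/(-21 + 466) = 1/445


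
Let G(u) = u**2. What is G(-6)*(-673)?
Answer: -24228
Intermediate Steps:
G(-6)*(-673) = (-6)**2*(-673) = 36*(-673) = -24228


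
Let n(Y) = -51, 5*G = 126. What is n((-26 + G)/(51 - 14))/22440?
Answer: -1/440 ≈ -0.0022727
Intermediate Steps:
G = 126/5 (G = (⅕)*126 = 126/5 ≈ 25.200)
n((-26 + G)/(51 - 14))/22440 = -51/22440 = -51*1/22440 = -1/440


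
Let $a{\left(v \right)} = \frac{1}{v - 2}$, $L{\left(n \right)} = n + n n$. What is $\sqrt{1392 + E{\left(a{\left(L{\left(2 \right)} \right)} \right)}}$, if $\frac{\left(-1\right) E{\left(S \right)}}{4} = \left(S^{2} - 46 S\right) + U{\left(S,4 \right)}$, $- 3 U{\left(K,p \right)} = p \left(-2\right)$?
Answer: $\frac{5 \sqrt{2055}}{6} \approx 37.777$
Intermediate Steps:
$L{\left(n \right)} = n + n^{2}$
$U{\left(K,p \right)} = \frac{2 p}{3}$ ($U{\left(K,p \right)} = - \frac{p \left(-2\right)}{3} = - \frac{\left(-2\right) p}{3} = \frac{2 p}{3}$)
$a{\left(v \right)} = \frac{1}{-2 + v}$
$E{\left(S \right)} = - \frac{32}{3} - 4 S^{2} + 184 S$ ($E{\left(S \right)} = - 4 \left(\left(S^{2} - 46 S\right) + \frac{2}{3} \cdot 4\right) = - 4 \left(\left(S^{2} - 46 S\right) + \frac{8}{3}\right) = - 4 \left(\frac{8}{3} + S^{2} - 46 S\right) = - \frac{32}{3} - 4 S^{2} + 184 S$)
$\sqrt{1392 + E{\left(a{\left(L{\left(2 \right)} \right)} \right)}} = \sqrt{1392 - \left(\frac{32}{3} - \frac{184}{-2 + 2 \left(1 + 2\right)} + \frac{4}{\left(-2 + 2 \left(1 + 2\right)\right)^{2}}\right)} = \sqrt{1392 - \left(\frac{32}{3} - \frac{184}{-2 + 2 \cdot 3} + \frac{4}{\left(-2 + 2 \cdot 3\right)^{2}}\right)} = \sqrt{1392 - \left(\frac{32}{3} - \frac{184}{-2 + 6} + \frac{4}{\left(-2 + 6\right)^{2}}\right)} = \sqrt{1392 - \left(\frac{32}{3} - 46 + \frac{1}{4}\right)} = \sqrt{1392 - \left(- \frac{106}{3} + \frac{1}{4}\right)} = \sqrt{1392 - - \frac{421}{12}} = \sqrt{1392 + \frac{421}{12}} = \sqrt{\frac{17125}{12}} = \frac{5 \sqrt{2055}}{6}$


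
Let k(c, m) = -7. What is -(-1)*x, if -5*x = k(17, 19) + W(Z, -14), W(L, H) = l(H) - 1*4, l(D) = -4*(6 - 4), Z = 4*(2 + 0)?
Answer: 19/5 ≈ 3.8000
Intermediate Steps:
Z = 8 (Z = 4*2 = 8)
l(D) = -8 (l(D) = -4*2 = -8)
W(L, H) = -12 (W(L, H) = -8 - 1*4 = -8 - 4 = -12)
x = 19/5 (x = -(-7 - 12)/5 = -⅕*(-19) = 19/5 ≈ 3.8000)
-(-1)*x = -(-1)*19/5 = -1*(-19/5) = 19/5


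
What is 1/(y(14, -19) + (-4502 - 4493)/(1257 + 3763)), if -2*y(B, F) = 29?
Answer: -1004/16357 ≈ -0.061380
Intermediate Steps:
y(B, F) = -29/2 (y(B, F) = -½*29 = -29/2)
1/(y(14, -19) + (-4502 - 4493)/(1257 + 3763)) = 1/(-29/2 + (-4502 - 4493)/(1257 + 3763)) = 1/(-29/2 - 8995/5020) = 1/(-29/2 - 8995*1/5020) = 1/(-29/2 - 1799/1004) = 1/(-16357/1004) = -1004/16357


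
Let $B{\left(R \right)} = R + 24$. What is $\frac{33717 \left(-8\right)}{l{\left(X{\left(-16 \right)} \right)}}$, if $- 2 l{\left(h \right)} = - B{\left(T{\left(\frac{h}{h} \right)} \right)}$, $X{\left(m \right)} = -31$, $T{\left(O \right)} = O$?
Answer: $- \frac{539472}{25} \approx -21579.0$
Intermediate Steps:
$B{\left(R \right)} = 24 + R$
$l{\left(h \right)} = \frac{25}{2}$ ($l{\left(h \right)} = - \frac{\left(-1\right) \left(24 + \frac{h}{h}\right)}{2} = - \frac{\left(-1\right) \left(24 + 1\right)}{2} = - \frac{\left(-1\right) 25}{2} = \left(- \frac{1}{2}\right) \left(-25\right) = \frac{25}{2}$)
$\frac{33717 \left(-8\right)}{l{\left(X{\left(-16 \right)} \right)}} = \frac{33717 \left(-8\right)}{\frac{25}{2}} = \left(-269736\right) \frac{2}{25} = - \frac{539472}{25}$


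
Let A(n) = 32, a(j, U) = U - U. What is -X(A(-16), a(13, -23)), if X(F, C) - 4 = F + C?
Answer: -36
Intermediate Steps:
a(j, U) = 0
X(F, C) = 4 + C + F (X(F, C) = 4 + (F + C) = 4 + (C + F) = 4 + C + F)
-X(A(-16), a(13, -23)) = -(4 + 0 + 32) = -1*36 = -36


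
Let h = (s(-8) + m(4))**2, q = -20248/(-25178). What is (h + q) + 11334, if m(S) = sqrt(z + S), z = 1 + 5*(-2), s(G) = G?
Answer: 143436601/12589 - 16*I*sqrt(5) ≈ 11394.0 - 35.777*I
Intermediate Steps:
q = 10124/12589 (q = -20248*(-1/25178) = 10124/12589 ≈ 0.80419)
z = -9 (z = 1 - 10 = -9)
m(S) = sqrt(-9 + S)
h = (-8 + I*sqrt(5))**2 (h = (-8 + sqrt(-9 + 4))**2 = (-8 + sqrt(-5))**2 = (-8 + I*sqrt(5))**2 ≈ 59.0 - 35.777*I)
(h + q) + 11334 = ((8 - I*sqrt(5))**2 + 10124/12589) + 11334 = (10124/12589 + (8 - I*sqrt(5))**2) + 11334 = 142693850/12589 + (8 - I*sqrt(5))**2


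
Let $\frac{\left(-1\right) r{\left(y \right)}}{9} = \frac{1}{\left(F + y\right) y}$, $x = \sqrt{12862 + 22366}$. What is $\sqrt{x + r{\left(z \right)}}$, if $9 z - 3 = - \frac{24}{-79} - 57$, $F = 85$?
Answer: $\frac{\sqrt{13389044185314 + 1402977616763912 \sqrt{8807}}}{26485634} \approx 13.701$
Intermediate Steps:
$x = 2 \sqrt{8807}$ ($x = \sqrt{35228} = 2 \sqrt{8807} \approx 187.69$)
$z = - \frac{1414}{237}$ ($z = \frac{1}{3} + \frac{- \frac{24}{-79} - 57}{9} = \frac{1}{3} + \frac{\left(-24\right) \left(- \frac{1}{79}\right) - 57}{9} = \frac{1}{3} + \frac{\frac{24}{79} - 57}{9} = \frac{1}{3} + \frac{1}{9} \left(- \frac{4479}{79}\right) = \frac{1}{3} - \frac{1493}{237} = - \frac{1414}{237} \approx -5.9662$)
$r{\left(y \right)} = - \frac{9}{y \left(85 + y\right)}$ ($r{\left(y \right)} = - 9 \frac{1}{\left(85 + y\right) y} = - 9 \frac{1}{y \left(85 + y\right)} = - \frac{9}{y \left(85 + y\right)}$)
$\sqrt{x + r{\left(z \right)}} = \sqrt{2 \sqrt{8807} - \frac{9}{\left(- \frac{1414}{237}\right) \left(85 - \frac{1414}{237}\right)}} = \sqrt{2 \sqrt{8807} - - \frac{2133}{1414 \cdot \frac{18731}{237}}} = \sqrt{2 \sqrt{8807} - \left(- \frac{2133}{1414}\right) \frac{237}{18731}} = \sqrt{2 \sqrt{8807} + \frac{505521}{26485634}} = \sqrt{\frac{505521}{26485634} + 2 \sqrt{8807}}$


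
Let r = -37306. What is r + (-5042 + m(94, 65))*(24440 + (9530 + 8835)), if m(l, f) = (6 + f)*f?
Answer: -18315041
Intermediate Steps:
m(l, f) = f*(6 + f)
r + (-5042 + m(94, 65))*(24440 + (9530 + 8835)) = -37306 + (-5042 + 65*(6 + 65))*(24440 + (9530 + 8835)) = -37306 + (-5042 + 65*71)*(24440 + 18365) = -37306 + (-5042 + 4615)*42805 = -37306 - 427*42805 = -37306 - 18277735 = -18315041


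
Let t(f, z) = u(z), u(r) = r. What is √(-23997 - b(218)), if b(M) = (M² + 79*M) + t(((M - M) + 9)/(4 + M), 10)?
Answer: I*√88753 ≈ 297.91*I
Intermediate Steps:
t(f, z) = z
b(M) = 10 + M² + 79*M (b(M) = (M² + 79*M) + 10 = 10 + M² + 79*M)
√(-23997 - b(218)) = √(-23997 - (10 + 218² + 79*218)) = √(-23997 - (10 + 47524 + 17222)) = √(-23997 - 1*64756) = √(-23997 - 64756) = √(-88753) = I*√88753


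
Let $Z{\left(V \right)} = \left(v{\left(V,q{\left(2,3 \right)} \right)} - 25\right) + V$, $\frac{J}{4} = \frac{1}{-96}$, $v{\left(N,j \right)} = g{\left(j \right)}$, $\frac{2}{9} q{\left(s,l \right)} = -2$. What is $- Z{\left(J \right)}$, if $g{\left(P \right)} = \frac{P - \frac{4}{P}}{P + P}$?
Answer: $\frac{15919}{648} \approx 24.566$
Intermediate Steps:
$q{\left(s,l \right)} = -9$ ($q{\left(s,l \right)} = \frac{9}{2} \left(-2\right) = -9$)
$g{\left(P \right)} = \frac{P - \frac{4}{P}}{2 P}$
$v{\left(N,j \right)} = \frac{1}{2} - \frac{2}{j^{2}}$
$J = - \frac{1}{24}$ ($J = \frac{4}{-96} = 4 \left(- \frac{1}{96}\right) = - \frac{1}{24} \approx -0.041667$)
$Z{\left(V \right)} = - \frac{3973}{162} + V$ ($Z{\left(V \right)} = \left(\left(\frac{1}{2} - \frac{2}{81}\right) - 25\right) + V = \left(\frac{77}{162} - 25\right) + V = - \frac{3973}{162} + V$)
$- Z{\left(J \right)} = - (- \frac{3973}{162} - \frac{1}{24}) = \left(-1\right) \left(- \frac{15919}{648}\right) = \frac{15919}{648}$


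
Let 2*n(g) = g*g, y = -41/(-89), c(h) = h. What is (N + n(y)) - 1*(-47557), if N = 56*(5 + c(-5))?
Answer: 753399675/15842 ≈ 47557.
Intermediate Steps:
y = 41/89 (y = -41*(-1/89) = 41/89 ≈ 0.46067)
N = 0 (N = 56*(5 - 5) = 56*0 = 0)
n(g) = g²/2 (n(g) = (g*g)/2 = g²/2)
(N + n(y)) - 1*(-47557) = (0 + (41/89)²/2) - 1*(-47557) = (0 + (½)*(1681/7921)) + 47557 = (0 + 1681/15842) + 47557 = 1681/15842 + 47557 = 753399675/15842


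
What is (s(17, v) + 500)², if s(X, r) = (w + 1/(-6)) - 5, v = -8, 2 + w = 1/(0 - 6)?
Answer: 2184484/9 ≈ 2.4272e+5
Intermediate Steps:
w = -13/6 (w = -2 + 1/(0 - 6) = -2 + 1/(-6) = -2 - ⅙ = -13/6 ≈ -2.1667)
s(X, r) = -22/3 (s(X, r) = (-13/6 + 1/(-6)) - 5 = (-13/6 + 1*(-⅙)) - 5 = (-13/6 - ⅙) - 5 = -7/3 - 5 = -22/3)
(s(17, v) + 500)² = (-22/3 + 500)² = (1478/3)² = 2184484/9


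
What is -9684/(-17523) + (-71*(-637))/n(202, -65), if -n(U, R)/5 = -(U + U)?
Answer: 90230489/3932940 ≈ 22.942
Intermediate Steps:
n(U, R) = 10*U (n(U, R) = -(-5)*(U + U) = -(-5)*2*U = -(-10)*U = 10*U)
-9684/(-17523) + (-71*(-637))/n(202, -65) = -9684/(-17523) + (-71*(-637))/((10*202)) = -9684*(-1/17523) + 45227/2020 = 1076/1947 + 45227*(1/2020) = 1076/1947 + 45227/2020 = 90230489/3932940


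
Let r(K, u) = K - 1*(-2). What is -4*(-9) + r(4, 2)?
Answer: 42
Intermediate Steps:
r(K, u) = 2 + K (r(K, u) = K + 2 = 2 + K)
-4*(-9) + r(4, 2) = -4*(-9) + (2 + 4) = 36 + 6 = 42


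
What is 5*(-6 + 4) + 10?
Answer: 0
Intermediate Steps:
5*(-6 + 4) + 10 = 5*(-2) + 10 = -10 + 10 = 0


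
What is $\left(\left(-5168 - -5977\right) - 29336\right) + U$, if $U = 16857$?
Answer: $-11670$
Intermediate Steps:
$\left(\left(-5168 - -5977\right) - 29336\right) + U = \left(\left(-5168 - -5977\right) - 29336\right) + 16857 = \left(\left(-5168 + 5977\right) - 29336\right) + 16857 = \left(809 - 29336\right) + 16857 = -28527 + 16857 = -11670$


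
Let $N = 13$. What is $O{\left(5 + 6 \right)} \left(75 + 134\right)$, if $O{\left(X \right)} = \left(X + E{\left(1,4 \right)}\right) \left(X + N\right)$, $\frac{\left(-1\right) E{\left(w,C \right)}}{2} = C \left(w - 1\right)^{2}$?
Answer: $55176$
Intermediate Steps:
$E{\left(w,C \right)} = - 2 C \left(-1 + w\right)^{2}$ ($E{\left(w,C \right)} = - 2 C \left(w - 1\right)^{2} = - 2 C \left(-1 + w\right)^{2}$)
$O{\left(X \right)} = X \left(13 + X\right)$ ($O{\left(X \right)} = \left(X - 8 \left(-1 + 1\right)^{2}\right) \left(X + 13\right) = \left(X - 8 \cdot 0^{2}\right) \left(13 + X\right) = \left(X - 8 \cdot 0\right) \left(13 + X\right) = \left(X + 0\right) \left(13 + X\right) = X \left(13 + X\right)$)
$O{\left(5 + 6 \right)} \left(75 + 134\right) = \left(5 + 6\right) \left(13 + \left(5 + 6\right)\right) \left(75 + 134\right) = 11 \left(13 + 11\right) 209 = 11 \cdot 24 \cdot 209 = 264 \cdot 209 = 55176$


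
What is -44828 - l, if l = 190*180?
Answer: -79028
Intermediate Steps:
l = 34200
-44828 - l = -44828 - 1*34200 = -44828 - 34200 = -79028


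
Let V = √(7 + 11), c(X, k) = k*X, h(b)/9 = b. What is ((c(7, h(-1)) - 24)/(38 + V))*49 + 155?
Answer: 29518/713 + 12789*√2/1426 ≈ 54.083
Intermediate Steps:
h(b) = 9*b
c(X, k) = X*k
V = 3*√2 (V = √18 = 3*√2 ≈ 4.2426)
((c(7, h(-1)) - 24)/(38 + V))*49 + 155 = ((7*(9*(-1)) - 24)/(38 + 3*√2))*49 + 155 = ((7*(-9) - 24)/(38 + 3*√2))*49 + 155 = ((-63 - 24)/(38 + 3*√2))*49 + 155 = -87/(38 + 3*√2)*49 + 155 = -4263/(38 + 3*√2) + 155 = 155 - 4263/(38 + 3*√2)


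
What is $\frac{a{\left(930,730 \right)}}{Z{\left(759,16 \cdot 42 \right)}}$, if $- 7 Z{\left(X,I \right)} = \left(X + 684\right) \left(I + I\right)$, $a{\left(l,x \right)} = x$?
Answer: $- \frac{365}{138528} \approx -0.0026348$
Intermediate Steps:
$Z{\left(X,I \right)} = - \frac{2 I \left(684 + X\right)}{7}$ ($Z{\left(X,I \right)} = - \frac{\left(X + 684\right) \left(I + I\right)}{7} = - \frac{\left(684 + X\right) 2 I}{7} = - \frac{2 I \left(684 + X\right)}{7}$)
$\frac{a{\left(930,730 \right)}}{Z{\left(759,16 \cdot 42 \right)}} = \frac{730}{\left(- \frac{2}{7}\right) 16 \cdot 42 \left(684 + 759\right)} = \frac{730}{\left(- \frac{2}{7}\right) 672 \cdot 1443} = \frac{730}{-277056} = 730 \left(- \frac{1}{277056}\right) = - \frac{365}{138528}$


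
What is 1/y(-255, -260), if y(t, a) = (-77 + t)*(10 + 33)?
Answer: -1/14276 ≈ -7.0048e-5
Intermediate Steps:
y(t, a) = -3311 + 43*t (y(t, a) = (-77 + t)*43 = -3311 + 43*t)
1/y(-255, -260) = 1/(-3311 + 43*(-255)) = 1/(-3311 - 10965) = 1/(-14276) = -1/14276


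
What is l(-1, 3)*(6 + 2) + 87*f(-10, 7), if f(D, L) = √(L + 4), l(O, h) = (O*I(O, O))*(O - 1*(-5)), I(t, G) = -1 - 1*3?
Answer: 128 + 87*√11 ≈ 416.55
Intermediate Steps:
I(t, G) = -4 (I(t, G) = -1 - 3 = -4)
l(O, h) = -4*O*(5 + O) (l(O, h) = (O*(-4))*(O - 1*(-5)) = (-4*O)*(O + 5) = (-4*O)*(5 + O) = -4*O*(5 + O))
f(D, L) = √(4 + L)
l(-1, 3)*(6 + 2) + 87*f(-10, 7) = (-4*(-1)*(5 - 1))*(6 + 2) + 87*√(4 + 7) = -4*(-1)*4*8 + 87*√11 = 16*8 + 87*√11 = 128 + 87*√11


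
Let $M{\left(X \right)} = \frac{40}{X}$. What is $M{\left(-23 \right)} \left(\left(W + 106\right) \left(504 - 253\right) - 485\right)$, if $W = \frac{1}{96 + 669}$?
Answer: $- \frac{159862528}{3519} \approx -45428.0$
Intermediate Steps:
$W = \frac{1}{765} \approx 0.0013072$
$M{\left(-23 \right)} \left(\left(W + 106\right) \left(504 - 253\right) - 485\right) = \frac{40}{-23} \left(\left(\frac{1}{765} + 106\right) \left(504 - 253\right) - 485\right) = 40 \left(- \frac{1}{23}\right) \left(\frac{81091}{765} \cdot 251 - 485\right) = - \frac{40 \left(\frac{20353841}{765} - 485\right)}{23} = \left(- \frac{40}{23}\right) \frac{19982816}{765} = - \frac{159862528}{3519}$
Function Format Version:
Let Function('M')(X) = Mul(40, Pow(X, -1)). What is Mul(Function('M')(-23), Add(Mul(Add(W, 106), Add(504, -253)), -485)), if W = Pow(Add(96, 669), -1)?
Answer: Rational(-159862528, 3519) ≈ -45428.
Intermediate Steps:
W = Rational(1, 765) (W = Pow(765, -1) = Rational(1, 765) ≈ 0.0013072)
Mul(Function('M')(-23), Add(Mul(Add(W, 106), Add(504, -253)), -485)) = Mul(Mul(40, Pow(-23, -1)), Add(Mul(Add(Rational(1, 765), 106), Add(504, -253)), -485)) = Mul(Mul(40, Rational(-1, 23)), Add(Mul(Rational(81091, 765), 251), -485)) = Mul(Rational(-40, 23), Add(Rational(20353841, 765), -485)) = Mul(Rational(-40, 23), Rational(19982816, 765)) = Rational(-159862528, 3519)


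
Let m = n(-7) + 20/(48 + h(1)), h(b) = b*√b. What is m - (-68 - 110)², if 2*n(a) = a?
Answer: -3105335/98 ≈ -31687.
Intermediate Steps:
h(b) = b^(3/2)
n(a) = a/2
m = -303/98 (m = (½)*(-7) + 20/(48 + 1^(3/2)) = -7/2 + 20/(48 + 1) = -7/2 + 20/49 = -303/98 ≈ -3.0918)
m - (-68 - 110)² = -303/98 - (-68 - 110)² = -303/98 - 1*(-178)² = -303/98 - 1*31684 = -303/98 - 31684 = -3105335/98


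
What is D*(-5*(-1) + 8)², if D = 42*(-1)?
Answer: -7098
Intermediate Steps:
D = -42
D*(-5*(-1) + 8)² = -42*(-5*(-1) + 8)² = -42*(5 + 8)² = -42*13² = -42*169 = -7098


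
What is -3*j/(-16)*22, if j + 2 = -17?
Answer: -627/8 ≈ -78.375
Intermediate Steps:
j = -19 (j = -2 - 17 = -19)
-3*j/(-16)*22 = -(-57)/(-16)*22 = -(-57)*(-1)/16*22 = -3*19/16*22 = -57/16*22 = -627/8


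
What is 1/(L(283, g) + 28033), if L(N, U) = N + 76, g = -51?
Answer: 1/28392 ≈ 3.5221e-5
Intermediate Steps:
L(N, U) = 76 + N
1/(L(283, g) + 28033) = 1/((76 + 283) + 28033) = 1/(359 + 28033) = 1/28392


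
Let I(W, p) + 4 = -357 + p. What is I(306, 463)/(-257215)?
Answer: -102/257215 ≈ -0.00039656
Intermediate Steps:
I(W, p) = -361 + p (I(W, p) = -4 + (-357 + p) = -361 + p)
I(306, 463)/(-257215) = (-361 + 463)/(-257215) = 102*(-1/257215) = -102/257215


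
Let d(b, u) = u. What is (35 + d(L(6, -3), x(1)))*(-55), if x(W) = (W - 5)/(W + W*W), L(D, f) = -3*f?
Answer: -1815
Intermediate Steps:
x(W) = (-5 + W)/(W + W²)
(35 + d(L(6, -3), x(1)))*(-55) = (35 + (-5 + 1)/(1*(1 + 1)))*(-55) = (35 + 1*(-4)/2)*(-55) = (35 + 1*(½)*(-4))*(-55) = (35 - 2)*(-55) = 33*(-55) = -1815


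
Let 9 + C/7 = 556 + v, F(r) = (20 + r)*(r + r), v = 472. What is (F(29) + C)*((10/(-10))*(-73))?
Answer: 728175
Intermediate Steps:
F(r) = 2*r*(20 + r) (F(r) = (20 + r)*(2*r) = 2*r*(20 + r))
C = 7133 (C = -63 + 7*(556 + 472) = -63 + 7*1028 = -63 + 7196 = 7133)
(F(29) + C)*((10/(-10))*(-73)) = (2*29*(20 + 29) + 7133)*((10/(-10))*(-73)) = (2*29*49 + 7133)*((10*(-⅒))*(-73)) = (2842 + 7133)*(-1*(-73)) = 9975*73 = 728175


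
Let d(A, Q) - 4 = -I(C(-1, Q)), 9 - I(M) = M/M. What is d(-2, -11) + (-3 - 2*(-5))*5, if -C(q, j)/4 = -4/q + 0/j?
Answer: 31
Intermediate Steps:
C(q, j) = 16/q (C(q, j) = -4*(-4/q + 0/j) = -4*(-4/q + 0) = -(-16)/q = 16/q)
I(M) = 8 (I(M) = 9 - M/M = 9 - 1*1 = 9 - 1 = 8)
d(A, Q) = -4 (d(A, Q) = 4 - 1*8 = 4 - 8 = -4)
d(-2, -11) + (-3 - 2*(-5))*5 = -4 + (-3 - 2*(-5))*5 = -4 + (-3 + 10)*5 = -4 + 7*5 = -4 + 35 = 31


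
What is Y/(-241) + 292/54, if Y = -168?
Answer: 39722/6507 ≈ 6.1045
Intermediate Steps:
Y/(-241) + 292/54 = -168/(-241) + 292/54 = -168*(-1/241) + 292*(1/54) = 168/241 + 146/27 = 39722/6507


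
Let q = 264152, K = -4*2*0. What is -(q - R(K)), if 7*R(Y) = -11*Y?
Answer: -264152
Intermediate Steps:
K = 0 (K = -8*0 = 0)
R(Y) = -11*Y/7 (R(Y) = (-11*Y)/7 = -11*Y/7)
-(q - R(K)) = -(264152 - (-11)*0/7) = -(264152 - 1*0) = -(264152 + 0) = -1*264152 = -264152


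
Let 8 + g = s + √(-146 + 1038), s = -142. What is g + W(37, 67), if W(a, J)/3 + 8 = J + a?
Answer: 138 + 2*√223 ≈ 167.87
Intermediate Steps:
g = -150 + 2*√223 (g = -8 + (-142 + √(-146 + 1038)) = -8 + (-142 + √892) = -8 + (-142 + 2*√223) = -150 + 2*√223 ≈ -120.13)
W(a, J) = -24 + 3*J + 3*a (W(a, J) = -24 + 3*(J + a) = -24 + (3*J + 3*a) = -24 + 3*J + 3*a)
g + W(37, 67) = (-150 + 2*√223) + (-24 + 3*67 + 3*37) = (-150 + 2*√223) + (-24 + 201 + 111) = (-150 + 2*√223) + 288 = 138 + 2*√223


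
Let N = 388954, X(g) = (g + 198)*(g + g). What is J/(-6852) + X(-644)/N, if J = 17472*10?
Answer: -2667580216/111046367 ≈ -24.022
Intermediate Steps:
X(g) = 2*g*(198 + g) (X(g) = (198 + g)*(2*g) = 2*g*(198 + g))
J = 174720
J/(-6852) + X(-644)/N = 174720/(-6852) + (2*(-644)*(198 - 644))/388954 = 174720*(-1/6852) + (2*(-644)*(-446))*(1/388954) = -14560/571 + 574448*(1/388954) = -14560/571 + 287224/194477 = -2667580216/111046367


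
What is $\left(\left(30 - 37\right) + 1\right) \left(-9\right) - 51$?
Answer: $3$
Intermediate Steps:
$\left(\left(30 - 37\right) + 1\right) \left(-9\right) - 51 = \left(-7 + 1\right) \left(-9\right) - 51 = \left(-6\right) \left(-9\right) - 51 = 54 - 51 = 3$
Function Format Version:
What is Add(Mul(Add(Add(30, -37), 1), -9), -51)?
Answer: 3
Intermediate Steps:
Add(Mul(Add(Add(30, -37), 1), -9), -51) = Add(Mul(Add(-7, 1), -9), -51) = Add(Mul(-6, -9), -51) = Add(54, -51) = 3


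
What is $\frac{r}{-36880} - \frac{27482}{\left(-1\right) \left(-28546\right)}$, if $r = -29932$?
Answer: $- \frac{2841023}{18799580} \approx -0.15112$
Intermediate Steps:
$\frac{r}{-36880} - \frac{27482}{\left(-1\right) \left(-28546\right)} = - \frac{29932}{-36880} - \frac{27482}{\left(-1\right) \left(-28546\right)} = \left(-29932\right) \left(- \frac{1}{36880}\right) - \frac{27482}{28546} = \frac{7483}{9220} - \frac{1963}{2039} = - \frac{2841023}{18799580}$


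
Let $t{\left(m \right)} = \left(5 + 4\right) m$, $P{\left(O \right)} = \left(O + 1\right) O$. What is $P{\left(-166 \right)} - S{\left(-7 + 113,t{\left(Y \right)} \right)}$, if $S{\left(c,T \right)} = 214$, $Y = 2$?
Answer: $27176$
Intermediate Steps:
$P{\left(O \right)} = O \left(1 + O\right)$ ($P{\left(O \right)} = \left(1 + O\right) O = O \left(1 + O\right)$)
$t{\left(m \right)} = 9 m$
$P{\left(-166 \right)} - S{\left(-7 + 113,t{\left(Y \right)} \right)} = - 166 \left(1 - 166\right) - 214 = \left(-166\right) \left(-165\right) - 214 = 27390 - 214 = 27176$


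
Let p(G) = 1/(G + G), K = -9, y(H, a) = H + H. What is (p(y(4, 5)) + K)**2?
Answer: 20449/256 ≈ 79.879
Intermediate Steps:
y(H, a) = 2*H
p(G) = 1/(2*G)
(p(y(4, 5)) + K)**2 = (1/(2*((2*4))) - 9)**2 = ((1/2)/8 - 9)**2 = ((1/2)*(1/8) - 9)**2 = (1/16 - 9)**2 = (-143/16)**2 = 20449/256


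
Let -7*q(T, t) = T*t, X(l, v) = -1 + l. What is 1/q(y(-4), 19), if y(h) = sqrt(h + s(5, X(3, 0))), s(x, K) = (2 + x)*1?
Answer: -7*sqrt(3)/57 ≈ -0.21271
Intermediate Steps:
s(x, K) = 2 + x
y(h) = sqrt(7 + h) (y(h) = sqrt(h + (2 + 5)) = sqrt(h + 7) = sqrt(7 + h))
q(T, t) = -T*t/7
1/q(y(-4), 19) = 1/(-1/7*sqrt(7 - 4)*19) = 1/(-1/7*sqrt(3)*19) = 1/(-19*sqrt(3)/7) = -7*sqrt(3)/57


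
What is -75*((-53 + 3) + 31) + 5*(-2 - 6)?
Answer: 1385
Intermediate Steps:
-75*((-53 + 3) + 31) + 5*(-2 - 6) = -75*(-50 + 31) + 5*(-8) = -75*(-19) - 40 = 1425 - 40 = 1385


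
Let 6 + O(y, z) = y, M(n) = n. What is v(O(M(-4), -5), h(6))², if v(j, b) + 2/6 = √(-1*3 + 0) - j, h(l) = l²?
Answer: 814/9 + 58*I*√3/3 ≈ 90.444 + 33.486*I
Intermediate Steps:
O(y, z) = -6 + y
v(j, b) = -⅓ - j + I*√3 (v(j, b) = -⅓ + (√(-1*3 + 0) - j) = -⅓ + (√(-3 + 0) - j) = -⅓ + (√(-3) - j) = -⅓ + (I*√3 - j) = -⅓ + (-j + I*√3) = -⅓ - j + I*√3)
v(O(M(-4), -5), h(6))² = (-⅓ - (-6 - 4) + I*√3)² = (-⅓ - 1*(-10) + I*√3)² = (-⅓ + 10 + I*√3)² = (29/3 + I*√3)²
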